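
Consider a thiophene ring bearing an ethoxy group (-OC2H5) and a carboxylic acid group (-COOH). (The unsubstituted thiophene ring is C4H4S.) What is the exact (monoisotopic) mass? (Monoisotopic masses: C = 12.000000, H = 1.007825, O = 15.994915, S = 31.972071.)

Atom tally by fragment:
  thiophene ring core → C:4 H:4 S:1
  (− 2 ring H displaced by substituents)
  + OC2H5 → C:2 H:5 O:1
  + COOH → C:1 H:1 O:2
Element totals:
  C: 7
  H: 8
  O: 3
  S: 1
Molecular formula: C7H8O3S.
  M = 7(12.0) + 8(1.007825) + 3(15.994915) + 31.972071
    = 84.000000 + 8.062600 + 47.984745 + 31.972071 = 172.019416

172.0194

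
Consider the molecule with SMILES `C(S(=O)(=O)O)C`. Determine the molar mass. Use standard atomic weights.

Atom tally by fragment:
  HO3SCH2 → C:1 H:3 S:1 O:3
  CH3 → C:1 H:3
Element totals:
  C: 2
  H: 6
  O: 3
  S: 1
Molecular formula: C2H6O3S.
  M = 2(12.011) + 6(1.008) + 3(15.999) + 32.06
    = 24.022 + 6.048 + 47.997 + 32.060 = 110.127

110.13 g/mol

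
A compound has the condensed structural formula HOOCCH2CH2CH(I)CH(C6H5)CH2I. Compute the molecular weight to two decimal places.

444.05 g/mol

Atom tally by fragment:
  HOOCCH2 → C:2 H:3 O:2
  CH2 → C:1 H:2
  CH(I) → C:1 H:1 I:1
  CH(C6H5) → C:7 H:6
  CH2I → C:1 H:2 I:1
Element totals:
  C: 12
  H: 14
  I: 2
  O: 2
Molecular formula: C12H14I2O2.
  M = 12(12.011) + 14(1.008) + 2(126.904) + 2(15.999)
    = 144.132 + 14.112 + 253.808 + 31.998 = 444.050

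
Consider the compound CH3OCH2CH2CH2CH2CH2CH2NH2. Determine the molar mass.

131.22 g/mol

Atom tally by fragment:
  CH3OCH2 → C:2 H:5 O:1
  CH2 → C:1 H:2
  CH2 → C:1 H:2
  CH2 → C:1 H:2
  CH2 → C:1 H:2
  CH2NH2 → C:1 H:4 N:1
Element totals:
  C: 7
  H: 17
  N: 1
  O: 1
Molecular formula: C7H17NO.
  M = 7(12.011) + 17(1.008) + 14.007 + 15.999
    = 84.077 + 17.136 + 14.007 + 15.999 = 131.219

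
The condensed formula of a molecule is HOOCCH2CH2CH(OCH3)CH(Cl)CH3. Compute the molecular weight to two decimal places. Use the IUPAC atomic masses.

Element totals:
  C: 7
  H: 13
  Cl: 1
  O: 3
Molecular formula: C7H13ClO3.
  M = 7(12.011) + 13(1.008) + 35.45 + 3(15.999)
    = 84.077 + 13.104 + 35.450 + 47.997 = 180.628

180.63 g/mol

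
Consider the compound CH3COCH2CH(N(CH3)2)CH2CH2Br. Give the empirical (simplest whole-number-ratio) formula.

Element totals:
  C: 8
  H: 16
  Br: 1
  N: 1
  O: 1
Molecular formula: C8H16BrNO.
gcd of subscripts (1, 8, 16, 1, 1) = 1, so the empirical formula equals the molecular formula.

C8H16BrNO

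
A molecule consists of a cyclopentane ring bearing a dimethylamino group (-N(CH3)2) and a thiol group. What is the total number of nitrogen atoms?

Atom tally by fragment:
  cyclopentane ring core → C:5 H:10
  (− 2 ring H displaced by substituents)
  + N(CH3)2 → N:1 C:2 H:6
  + SH → S:1 H:1
Element totals:
  C: 7
  H: 15
  N: 1
  S: 1

1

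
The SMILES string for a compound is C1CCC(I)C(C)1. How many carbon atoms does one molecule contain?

Atom tally by fragment:
  cyclopentane ring core → C:5 H:10
  (− 2 ring H displaced by substituents)
  + I → I:1
  + CH3 → C:1 H:3
Element totals:
  C: 6
  H: 11
  I: 1

6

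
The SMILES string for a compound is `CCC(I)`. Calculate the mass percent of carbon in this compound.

Atom tally by fragment:
  CH3 → C:1 H:3
  CH2 → C:1 H:2
  CH2I → C:1 H:2 I:1
Element totals:
  C: 3
  H: 7
  I: 1
Molecular formula: C3H7I.
Molar mass = 169.993 g/mol.
Mass from C: 3 × 12.011 = 36.033 g/mol.
%C = 36.033 / 169.993 × 100 = 21.20%.

21.20%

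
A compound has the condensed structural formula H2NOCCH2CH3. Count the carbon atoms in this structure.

3

Atom tally by fragment:
  H2NOCCH2 → C:2 H:4 O:1 N:1
  CH3 → C:1 H:3
Element totals:
  C: 3
  H: 7
  N: 1
  O: 1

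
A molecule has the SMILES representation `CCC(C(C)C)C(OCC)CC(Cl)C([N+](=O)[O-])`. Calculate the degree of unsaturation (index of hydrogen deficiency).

1

Atom tally by fragment:
  CH3 → C:1 H:3
  CH2 → C:1 H:2
  CH(CH(CH3)2) → C:4 H:8
  CH(OC2H5) → C:3 H:6 O:1
  CH2 → C:1 H:2
  CH(Cl) → C:1 H:1 Cl:1
  CH2NO2 → C:1 H:2 N:1 O:2
Element totals:
  C: 12
  H: 24
  Cl: 1
  N: 1
  O: 3
Molecular formula: C12H24ClNO3.
DoU = (2C + 2 + N − H − X) / 2 = (2·12 + 2 + 1 − 24 − 1) / 2 = 1.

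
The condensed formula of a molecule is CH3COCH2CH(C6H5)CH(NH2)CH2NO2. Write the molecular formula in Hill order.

Atom tally by fragment:
  CH3COCH2 → C:3 H:5 O:1
  CH(C6H5) → C:7 H:6
  CH(NH2) → C:1 H:3 N:1
  CH2NO2 → C:1 H:2 N:1 O:2
Element totals:
  C: 12
  H: 16
  N: 2
  O: 3

C12H16N2O3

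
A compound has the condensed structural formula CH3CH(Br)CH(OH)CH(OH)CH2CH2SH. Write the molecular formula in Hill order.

Atom tally by fragment:
  CH3 → C:1 H:3
  CH(Br) → C:1 H:1 Br:1
  CH(OH) → C:1 H:2 O:1
  CH(OH) → C:1 H:2 O:1
  CH2 → C:1 H:2
  CH2SH → C:1 H:3 S:1
Element totals:
  C: 6
  H: 13
  Br: 1
  O: 2
  S: 1

C6H13BrO2S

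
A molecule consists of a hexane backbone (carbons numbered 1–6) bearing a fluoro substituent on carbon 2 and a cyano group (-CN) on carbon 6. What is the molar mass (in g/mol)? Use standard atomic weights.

Atom tally by fragment:
  CH3 → C:1 H:3
  CH(F) → C:1 H:1 F:1
  CH2 → C:1 H:2
  CH2 → C:1 H:2
  CH2 → C:1 H:2
  CH2CN → C:2 H:2 N:1
Element totals:
  C: 7
  H: 12
  F: 1
  N: 1
Molecular formula: C7H12FN.
  M = 7(12.011) + 12(1.008) + 18.998 + 14.007
    = 84.077 + 12.096 + 18.998 + 14.007 = 129.178

129.18 g/mol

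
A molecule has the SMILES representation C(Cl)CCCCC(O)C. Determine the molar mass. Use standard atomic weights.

150.65 g/mol

Atom tally by fragment:
  ClCH2 → C:1 H:2 Cl:1
  CH2 → C:1 H:2
  CH2 → C:1 H:2
  CH2 → C:1 H:2
  CH2 → C:1 H:2
  CH(OH) → C:1 H:2 O:1
  CH3 → C:1 H:3
Element totals:
  C: 7
  H: 15
  Cl: 1
  O: 1
Molecular formula: C7H15ClO.
  M = 7(12.011) + 15(1.008) + 35.45 + 15.999
    = 84.077 + 15.120 + 35.450 + 15.999 = 150.646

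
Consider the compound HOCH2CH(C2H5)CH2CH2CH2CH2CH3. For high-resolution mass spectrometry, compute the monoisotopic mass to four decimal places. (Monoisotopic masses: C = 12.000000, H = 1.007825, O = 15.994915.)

144.1514

Atom tally by fragment:
  HOCH2 → C:1 H:3 O:1
  CH(C2H5) → C:3 H:6
  CH2 → C:1 H:2
  CH2 → C:1 H:2
  CH2 → C:1 H:2
  CH2 → C:1 H:2
  CH3 → C:1 H:3
Element totals:
  C: 9
  H: 20
  O: 1
Molecular formula: C9H20O.
  M = 9(12.0) + 20(1.007825) + 15.994915
    = 108.000000 + 20.156500 + 15.994915 = 144.151415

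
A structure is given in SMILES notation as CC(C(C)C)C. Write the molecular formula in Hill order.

C6H14

Atom tally by fragment:
  CH3 → C:1 H:3
  CH(CH(CH3)2) → C:4 H:8
  CH3 → C:1 H:3
Element totals:
  C: 6
  H: 14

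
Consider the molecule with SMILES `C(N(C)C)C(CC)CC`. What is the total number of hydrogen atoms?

Atom tally by fragment:
  (CH3)2NCH2 → C:3 H:8 N:1
  CH(C2H5) → C:3 H:6
  CH2 → C:1 H:2
  CH3 → C:1 H:3
Element totals:
  C: 8
  H: 19
  N: 1

19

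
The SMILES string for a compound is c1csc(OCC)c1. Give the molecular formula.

Atom tally by fragment:
  thiophene ring core → C:4 H:4 S:1
  (− 1 ring H displaced by substituents)
  + OC2H5 → C:2 H:5 O:1
Element totals:
  C: 6
  H: 8
  O: 1
  S: 1

C6H8OS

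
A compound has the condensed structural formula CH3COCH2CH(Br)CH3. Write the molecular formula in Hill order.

C5H9BrO

Atom tally by fragment:
  CH3COCH2 → C:3 H:5 O:1
  CH(Br) → C:1 H:1 Br:1
  CH3 → C:1 H:3
Element totals:
  C: 5
  H: 9
  Br: 1
  O: 1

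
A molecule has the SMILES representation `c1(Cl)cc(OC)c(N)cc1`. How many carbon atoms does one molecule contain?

Atom tally by fragment:
  benzene ring core → C:6 H:6
  (− 3 ring H displaced by substituents)
  + Cl → Cl:1
  + OCH3 → C:1 H:3 O:1
  + NH2 → N:1 H:2
Element totals:
  C: 7
  H: 8
  Cl: 1
  N: 1
  O: 1

7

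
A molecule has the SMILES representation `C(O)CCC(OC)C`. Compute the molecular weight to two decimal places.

118.18 g/mol

Atom tally by fragment:
  HOCH2 → C:1 H:3 O:1
  CH2 → C:1 H:2
  CH2 → C:1 H:2
  CH(OCH3) → C:2 H:4 O:1
  CH3 → C:1 H:3
Element totals:
  C: 6
  H: 14
  O: 2
Molecular formula: C6H14O2.
  M = 6(12.011) + 14(1.008) + 2(15.999)
    = 72.066 + 14.112 + 31.998 = 118.176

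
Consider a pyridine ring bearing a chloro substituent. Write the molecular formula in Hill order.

C5H4ClN

Atom tally by fragment:
  pyridine ring core → C:5 H:5 N:1
  (− 1 ring H displaced by substituents)
  + Cl → Cl:1
Element totals:
  C: 5
  H: 4
  Cl: 1
  N: 1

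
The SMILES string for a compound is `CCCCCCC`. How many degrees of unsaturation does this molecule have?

Atom tally by fragment:
  CH3 → C:1 H:3
  CH2 → C:1 H:2
  CH2 → C:1 H:2
  CH2 → C:1 H:2
  CH2 → C:1 H:2
  CH2 → C:1 H:2
  CH3 → C:1 H:3
Element totals:
  C: 7
  H: 16
Molecular formula: C7H16.
DoU = (2C + 2 + N − H − X) / 2 = (2·7 + 2 + 0 − 16 − 0) / 2 = 0.

0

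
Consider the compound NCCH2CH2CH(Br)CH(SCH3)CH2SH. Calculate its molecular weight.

254.20 g/mol

Element totals:
  C: 7
  H: 12
  Br: 1
  N: 1
  S: 2
Molecular formula: C7H12BrNS2.
  M = 7(12.011) + 12(1.008) + 79.904 + 14.007 + 2(32.06)
    = 84.077 + 12.096 + 79.904 + 14.007 + 64.120 = 254.204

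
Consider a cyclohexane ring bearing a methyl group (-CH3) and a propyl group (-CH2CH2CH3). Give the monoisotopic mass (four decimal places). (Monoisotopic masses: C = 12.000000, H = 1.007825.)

Atom tally by fragment:
  cyclohexane ring core → C:6 H:12
  (− 2 ring H displaced by substituents)
  + CH3 → C:1 H:3
  + CH2CH2CH3 → C:3 H:7
Element totals:
  C: 10
  H: 20
Molecular formula: C10H20.
  M = 10(12.0) + 20(1.007825)
    = 120.000000 + 20.156500 = 140.156500

140.1565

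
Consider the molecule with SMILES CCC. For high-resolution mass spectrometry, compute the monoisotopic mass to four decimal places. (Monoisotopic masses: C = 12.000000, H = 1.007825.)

Atom tally by fragment:
  CH3 → C:1 H:3
  CH2 → C:1 H:2
  CH3 → C:1 H:3
Element totals:
  C: 3
  H: 8
Molecular formula: C3H8.
  M = 3(12.0) + 8(1.007825)
    = 36.000000 + 8.062600 = 44.062600

44.0626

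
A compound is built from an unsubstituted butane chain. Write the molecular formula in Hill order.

C4H10

Atom tally by fragment:
  CH3 → C:1 H:3
  CH2 → C:1 H:2
  CH2 → C:1 H:2
  CH3 → C:1 H:3
Element totals:
  C: 4
  H: 10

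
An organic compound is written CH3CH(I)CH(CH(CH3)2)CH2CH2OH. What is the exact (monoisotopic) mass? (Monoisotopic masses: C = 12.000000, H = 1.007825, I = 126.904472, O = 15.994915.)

256.0324

Element totals:
  C: 8
  H: 17
  I: 1
  O: 1
Molecular formula: C8H17IO.
  M = 8(12.0) + 17(1.007825) + 126.904472 + 15.994915
    = 96.000000 + 17.133025 + 126.904472 + 15.994915 = 256.032412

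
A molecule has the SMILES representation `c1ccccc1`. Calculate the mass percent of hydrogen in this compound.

7.74%

Atom tally by fragment:
  benzene ring core → C:6 H:6
Element totals:
  C: 6
  H: 6
Molecular formula: C6H6.
Molar mass = 78.114 g/mol.
Mass from H: 6 × 1.008 = 6.048 g/mol.
%H = 6.048 / 78.114 × 100 = 7.74%.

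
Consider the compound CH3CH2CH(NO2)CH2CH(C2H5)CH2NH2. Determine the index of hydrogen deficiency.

1

Atom tally by fragment:
  CH3 → C:1 H:3
  CH2 → C:1 H:2
  CH(NO2) → C:1 H:1 N:1 O:2
  CH2 → C:1 H:2
  CH(C2H5) → C:3 H:6
  CH2NH2 → C:1 H:4 N:1
Element totals:
  C: 8
  H: 18
  N: 2
  O: 2
Molecular formula: C8H18N2O2.
DoU = (2C + 2 + N − H − X) / 2 = (2·8 + 2 + 2 − 18 − 0) / 2 = 1.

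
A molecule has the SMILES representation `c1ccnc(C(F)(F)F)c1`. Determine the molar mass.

147.10 g/mol

Atom tally by fragment:
  pyridine ring core → C:5 H:5 N:1
  (− 1 ring H displaced by substituents)
  + CF3 → C:1 F:3
Element totals:
  C: 6
  H: 4
  F: 3
  N: 1
Molecular formula: C6H4F3N.
  M = 6(12.011) + 4(1.008) + 3(18.998) + 14.007
    = 72.066 + 4.032 + 56.994 + 14.007 = 147.099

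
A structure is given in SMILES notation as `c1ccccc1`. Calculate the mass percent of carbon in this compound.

Atom tally by fragment:
  benzene ring core → C:6 H:6
Element totals:
  C: 6
  H: 6
Molecular formula: C6H6.
Molar mass = 78.114 g/mol.
Mass from C: 6 × 12.011 = 72.066 g/mol.
%C = 72.066 / 78.114 × 100 = 92.26%.

92.26%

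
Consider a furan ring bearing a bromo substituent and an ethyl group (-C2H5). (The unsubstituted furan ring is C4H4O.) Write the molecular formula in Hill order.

C6H7BrO

Atom tally by fragment:
  furan ring core → C:4 H:4 O:1
  (− 2 ring H displaced by substituents)
  + Br → Br:1
  + C2H5 → C:2 H:5
Element totals:
  C: 6
  H: 7
  Br: 1
  O: 1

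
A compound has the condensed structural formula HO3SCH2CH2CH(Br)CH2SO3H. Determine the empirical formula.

Atom tally by fragment:
  HO3SCH2 → C:1 H:3 S:1 O:3
  CH2 → C:1 H:2
  CH(Br) → C:1 H:1 Br:1
  CH2SO3H → C:1 H:3 S:1 O:3
Element totals:
  C: 4
  H: 9
  Br: 1
  O: 6
  S: 2
Molecular formula: C4H9BrO6S2.
gcd of subscripts (1, 4, 9, 6, 2) = 1, so the empirical formula equals the molecular formula.

C4H9BrO6S2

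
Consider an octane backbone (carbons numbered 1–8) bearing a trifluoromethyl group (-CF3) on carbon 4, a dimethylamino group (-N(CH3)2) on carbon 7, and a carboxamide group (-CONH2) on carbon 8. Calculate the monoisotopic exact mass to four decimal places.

Atom tally by fragment:
  CH3 → C:1 H:3
  CH2 → C:1 H:2
  CH2 → C:1 H:2
  CH(CF3) → C:2 H:1 F:3
  CH2 → C:1 H:2
  CH2 → C:1 H:2
  CH(N(CH3)2) → C:3 H:7 N:1
  CH2CONH2 → C:2 H:4 O:1 N:1
Element totals:
  C: 12
  H: 23
  F: 3
  N: 2
  O: 1
Molecular formula: C12H23F3N2O.
  M = 12(12.0) + 23(1.007825) + 3(18.998403) + 2(14.003074) + 15.994915
    = 144.000000 + 23.179975 + 56.995209 + 28.006148 + 15.994915 = 268.176247

268.1762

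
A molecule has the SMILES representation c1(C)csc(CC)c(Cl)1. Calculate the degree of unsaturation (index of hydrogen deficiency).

Atom tally by fragment:
  thiophene ring core → C:4 H:4 S:1
  (− 3 ring H displaced by substituents)
  + CH3 → C:1 H:3
  + C2H5 → C:2 H:5
  + Cl → Cl:1
Element totals:
  C: 7
  H: 9
  Cl: 1
  S: 1
Molecular formula: C7H9ClS.
DoU = (2C + 2 + N − H − X) / 2 = (2·7 + 2 + 0 − 9 − 1) / 2 = 3.

3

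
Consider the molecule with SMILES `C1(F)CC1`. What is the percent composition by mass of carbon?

59.98%

Atom tally by fragment:
  cyclopropane ring core → C:3 H:6
  (− 1 ring H displaced by substituents)
  + F → F:1
Element totals:
  C: 3
  H: 5
  F: 1
Molecular formula: C3H5F.
Molar mass = 60.071 g/mol.
Mass from C: 3 × 12.011 = 36.033 g/mol.
%C = 36.033 / 60.071 × 100 = 59.98%.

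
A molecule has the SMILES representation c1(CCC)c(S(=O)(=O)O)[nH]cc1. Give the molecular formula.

C7H11NO3S

Atom tally by fragment:
  pyrrole ring core → C:4 H:5 N:1
  (− 2 ring H displaced by substituents)
  + CH2CH2CH3 → C:3 H:7
  + SO3H → S:1 O:3 H:1
Element totals:
  C: 7
  H: 11
  N: 1
  O: 3
  S: 1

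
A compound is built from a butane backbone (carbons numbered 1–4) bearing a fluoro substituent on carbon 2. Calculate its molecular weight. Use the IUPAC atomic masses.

Atom tally by fragment:
  CH3 → C:1 H:3
  CH(F) → C:1 H:1 F:1
  CH2 → C:1 H:2
  CH3 → C:1 H:3
Element totals:
  C: 4
  H: 9
  F: 1
Molecular formula: C4H9F.
  M = 4(12.011) + 9(1.008) + 18.998
    = 48.044 + 9.072 + 18.998 = 76.114

76.11 g/mol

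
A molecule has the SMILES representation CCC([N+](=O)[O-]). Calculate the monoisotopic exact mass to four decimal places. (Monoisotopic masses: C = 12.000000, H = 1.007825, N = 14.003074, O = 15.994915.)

89.0477

Atom tally by fragment:
  CH3 → C:1 H:3
  CH2 → C:1 H:2
  CH2NO2 → C:1 H:2 N:1 O:2
Element totals:
  C: 3
  H: 7
  N: 1
  O: 2
Molecular formula: C3H7NO2.
  M = 3(12.0) + 7(1.007825) + 14.003074 + 2(15.994915)
    = 36.000000 + 7.054775 + 14.003074 + 31.989830 = 89.047679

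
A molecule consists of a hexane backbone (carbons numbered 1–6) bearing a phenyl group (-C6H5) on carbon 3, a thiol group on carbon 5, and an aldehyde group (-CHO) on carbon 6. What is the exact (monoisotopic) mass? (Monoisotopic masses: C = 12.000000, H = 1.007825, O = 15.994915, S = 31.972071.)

222.1078

Atom tally by fragment:
  CH3 → C:1 H:3
  CH2 → C:1 H:2
  CH(C6H5) → C:7 H:6
  CH2 → C:1 H:2
  CH(SH) → C:1 H:2 S:1
  CH2CHO → C:2 H:3 O:1
Element totals:
  C: 13
  H: 18
  O: 1
  S: 1
Molecular formula: C13H18OS.
  M = 13(12.0) + 18(1.007825) + 15.994915 + 31.972071
    = 156.000000 + 18.140850 + 15.994915 + 31.972071 = 222.107836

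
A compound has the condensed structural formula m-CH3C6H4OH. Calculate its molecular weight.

Atom tally by fragment:
  benzene ring core → C:6 H:6
  (− 2 ring H displaced by substituents)
  + CH3 → C:1 H:3
  + OH → O:1 H:1
Element totals:
  C: 7
  H: 8
  O: 1
Molecular formula: C7H8O.
  M = 7(12.011) + 8(1.008) + 15.999
    = 84.077 + 8.064 + 15.999 = 108.140

108.14 g/mol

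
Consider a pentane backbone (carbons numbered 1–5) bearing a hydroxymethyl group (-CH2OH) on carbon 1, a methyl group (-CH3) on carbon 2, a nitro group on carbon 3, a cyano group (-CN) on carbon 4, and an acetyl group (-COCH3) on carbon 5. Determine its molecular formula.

C10H16N2O4

Atom tally by fragment:
  HOCH2CH2 → C:2 H:5 O:1
  CH(CH3) → C:2 H:4
  CH(NO2) → C:1 H:1 N:1 O:2
  CH(CN) → C:2 H:1 N:1
  CH2COCH3 → C:3 H:5 O:1
Element totals:
  C: 10
  H: 16
  N: 2
  O: 4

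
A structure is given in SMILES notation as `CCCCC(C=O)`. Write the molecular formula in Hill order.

C6H12O

Atom tally by fragment:
  CH3 → C:1 H:3
  CH2 → C:1 H:2
  CH2 → C:1 H:2
  CH2 → C:1 H:2
  CH2CHO → C:2 H:3 O:1
Element totals:
  C: 6
  H: 12
  O: 1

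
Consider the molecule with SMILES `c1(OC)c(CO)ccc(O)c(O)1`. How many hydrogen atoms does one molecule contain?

Atom tally by fragment:
  benzene ring core → C:6 H:6
  (− 4 ring H displaced by substituents)
  + OCH3 → C:1 H:3 O:1
  + CH2OH → C:1 H:3 O:1
  + OH → O:1 H:1
  + OH → O:1 H:1
Element totals:
  C: 8
  H: 10
  O: 4

10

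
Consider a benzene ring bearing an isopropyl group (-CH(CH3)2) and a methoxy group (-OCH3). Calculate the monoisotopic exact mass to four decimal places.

150.1045

Atom tally by fragment:
  benzene ring core → C:6 H:6
  (− 2 ring H displaced by substituents)
  + CH(CH3)2 → C:3 H:7
  + OCH3 → C:1 H:3 O:1
Element totals:
  C: 10
  H: 14
  O: 1
Molecular formula: C10H14O.
  M = 10(12.0) + 14(1.007825) + 15.994915
    = 120.000000 + 14.109550 + 15.994915 = 150.104465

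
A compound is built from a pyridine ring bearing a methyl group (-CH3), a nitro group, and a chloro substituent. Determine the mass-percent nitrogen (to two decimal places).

16.23%

Atom tally by fragment:
  pyridine ring core → C:5 H:5 N:1
  (− 3 ring H displaced by substituents)
  + CH3 → C:1 H:3
  + NO2 → N:1 O:2
  + Cl → Cl:1
Element totals:
  C: 6
  H: 5
  Cl: 1
  N: 2
  O: 2
Molecular formula: C6H5ClN2O2.
Molar mass = 172.568 g/mol.
Mass from N: 2 × 14.007 = 28.014 g/mol.
%N = 28.014 / 172.568 × 100 = 16.23%.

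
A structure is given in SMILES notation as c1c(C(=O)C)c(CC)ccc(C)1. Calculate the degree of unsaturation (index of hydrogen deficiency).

5

Atom tally by fragment:
  benzene ring core → C:6 H:6
  (− 3 ring H displaced by substituents)
  + COCH3 → C:2 H:3 O:1
  + C2H5 → C:2 H:5
  + CH3 → C:1 H:3
Element totals:
  C: 11
  H: 14
  O: 1
Molecular formula: C11H14O.
DoU = (2C + 2 + N − H − X) / 2 = (2·11 + 2 + 0 − 14 − 0) / 2 = 5.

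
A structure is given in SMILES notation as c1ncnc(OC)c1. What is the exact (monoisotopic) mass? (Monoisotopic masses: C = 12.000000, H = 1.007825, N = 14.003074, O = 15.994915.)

110.0480

Atom tally by fragment:
  pyrimidine ring core → C:4 H:4 N:2
  (− 1 ring H displaced by substituents)
  + OCH3 → C:1 H:3 O:1
Element totals:
  C: 5
  H: 6
  N: 2
  O: 1
Molecular formula: C5H6N2O.
  M = 5(12.0) + 6(1.007825) + 2(14.003074) + 15.994915
    = 60.000000 + 6.046950 + 28.006148 + 15.994915 = 110.048013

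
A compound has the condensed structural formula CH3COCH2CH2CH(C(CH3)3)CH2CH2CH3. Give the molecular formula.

Atom tally by fragment:
  CH3COCH2 → C:3 H:5 O:1
  CH2 → C:1 H:2
  CH(C(CH3)3) → C:5 H:10
  CH2 → C:1 H:2
  CH2 → C:1 H:2
  CH3 → C:1 H:3
Element totals:
  C: 12
  H: 24
  O: 1

C12H24O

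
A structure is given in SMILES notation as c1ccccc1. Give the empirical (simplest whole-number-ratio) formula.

CH

Atom tally by fragment:
  benzene ring core → C:6 H:6
Element totals:
  C: 6
  H: 6
Molecular formula: C6H6.
gcd of subscripts = 6; dividing each by 6:
  C: 6/6 = 1
  H: 6/6 = 1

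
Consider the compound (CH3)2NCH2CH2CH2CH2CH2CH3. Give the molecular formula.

Element totals:
  C: 8
  H: 19
  N: 1

C8H19N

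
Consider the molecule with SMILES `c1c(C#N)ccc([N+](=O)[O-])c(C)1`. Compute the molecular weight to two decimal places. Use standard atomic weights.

162.15 g/mol

Atom tally by fragment:
  benzene ring core → C:6 H:6
  (− 3 ring H displaced by substituents)
  + CN → C:1 N:1
  + NO2 → N:1 O:2
  + CH3 → C:1 H:3
Element totals:
  C: 8
  H: 6
  N: 2
  O: 2
Molecular formula: C8H6N2O2.
  M = 8(12.011) + 6(1.008) + 2(14.007) + 2(15.999)
    = 96.088 + 6.048 + 28.014 + 31.998 = 162.148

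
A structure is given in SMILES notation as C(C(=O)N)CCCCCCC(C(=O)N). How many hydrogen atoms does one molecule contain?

20

Atom tally by fragment:
  H2NOCCH2 → C:2 H:4 O:1 N:1
  CH2 → C:1 H:2
  CH2 → C:1 H:2
  CH2 → C:1 H:2
  CH2 → C:1 H:2
  CH2 → C:1 H:2
  CH2 → C:1 H:2
  CH2CONH2 → C:2 H:4 O:1 N:1
Element totals:
  C: 10
  H: 20
  N: 2
  O: 2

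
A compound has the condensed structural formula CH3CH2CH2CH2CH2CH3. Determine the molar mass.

86.18 g/mol

Atom tally by fragment:
  CH3 → C:1 H:3
  CH2 → C:1 H:2
  CH2 → C:1 H:2
  CH2 → C:1 H:2
  CH2 → C:1 H:2
  CH3 → C:1 H:3
Element totals:
  C: 6
  H: 14
Molecular formula: C6H14.
  M = 6(12.011) + 14(1.008)
    = 72.066 + 14.112 = 86.178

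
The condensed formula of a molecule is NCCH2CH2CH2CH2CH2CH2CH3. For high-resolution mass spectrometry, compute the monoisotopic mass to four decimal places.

Element totals:
  C: 8
  H: 15
  N: 1
Molecular formula: C8H15N.
  M = 8(12.0) + 15(1.007825) + 14.003074
    = 96.000000 + 15.117375 + 14.003074 = 125.120449

125.1204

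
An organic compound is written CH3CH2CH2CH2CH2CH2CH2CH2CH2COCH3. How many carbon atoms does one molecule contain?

11

Atom tally by fragment:
  CH3 → C:1 H:3
  CH2 → C:1 H:2
  CH2 → C:1 H:2
  CH2 → C:1 H:2
  CH2 → C:1 H:2
  CH2 → C:1 H:2
  CH2 → C:1 H:2
  CH2 → C:1 H:2
  CH2COCH3 → C:3 H:5 O:1
Element totals:
  C: 11
  H: 22
  O: 1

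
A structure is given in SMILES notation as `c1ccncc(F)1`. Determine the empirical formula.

C5H4FN

Atom tally by fragment:
  pyridine ring core → C:5 H:5 N:1
  (− 1 ring H displaced by substituents)
  + F → F:1
Element totals:
  C: 5
  H: 4
  F: 1
  N: 1
Molecular formula: C5H4FN.
gcd of subscripts (5, 1, 4, 1) = 1, so the empirical formula equals the molecular formula.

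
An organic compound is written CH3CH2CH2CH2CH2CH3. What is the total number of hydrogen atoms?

Element totals:
  C: 6
  H: 14

14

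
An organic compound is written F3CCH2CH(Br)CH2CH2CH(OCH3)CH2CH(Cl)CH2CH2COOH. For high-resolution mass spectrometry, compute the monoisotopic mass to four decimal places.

Element totals:
  C: 12
  H: 19
  Br: 1
  Cl: 1
  F: 3
  O: 3
Molecular formula: C12H19BrClF3O3.
  M = 12(12.0) + 19(1.007825) + 78.918338 + 34.968853 + 3(18.998403) + 3(15.994915)
    = 144.000000 + 19.148675 + 78.918338 + 34.968853 + 56.995209 + 47.984745 = 382.015820

382.0158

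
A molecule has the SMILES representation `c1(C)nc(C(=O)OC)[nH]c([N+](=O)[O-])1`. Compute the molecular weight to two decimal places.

185.14 g/mol

Atom tally by fragment:
  imidazole ring core → C:3 H:4 N:2
  (− 3 ring H displaced by substituents)
  + CH3 → C:1 H:3
  + COOCH3 → C:2 H:3 O:2
  + NO2 → N:1 O:2
Element totals:
  C: 6
  H: 7
  N: 3
  O: 4
Molecular formula: C6H7N3O4.
  M = 6(12.011) + 7(1.008) + 3(14.007) + 4(15.999)
    = 72.066 + 7.056 + 42.021 + 63.996 = 185.139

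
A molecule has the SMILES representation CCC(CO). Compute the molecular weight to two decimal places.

Atom tally by fragment:
  CH3 → C:1 H:3
  CH2 → C:1 H:2
  CH2CH2OH → C:2 H:5 O:1
Element totals:
  C: 4
  H: 10
  O: 1
Molecular formula: C4H10O.
  M = 4(12.011) + 10(1.008) + 15.999
    = 48.044 + 10.080 + 15.999 = 74.123

74.12 g/mol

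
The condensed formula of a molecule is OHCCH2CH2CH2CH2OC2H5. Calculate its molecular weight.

130.19 g/mol

Element totals:
  C: 7
  H: 14
  O: 2
Molecular formula: C7H14O2.
  M = 7(12.011) + 14(1.008) + 2(15.999)
    = 84.077 + 14.112 + 31.998 = 130.187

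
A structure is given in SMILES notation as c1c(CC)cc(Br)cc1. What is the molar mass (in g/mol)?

Atom tally by fragment:
  benzene ring core → C:6 H:6
  (− 2 ring H displaced by substituents)
  + C2H5 → C:2 H:5
  + Br → Br:1
Element totals:
  C: 8
  H: 9
  Br: 1
Molecular formula: C8H9Br.
  M = 8(12.011) + 9(1.008) + 79.904
    = 96.088 + 9.072 + 79.904 = 185.064

185.06 g/mol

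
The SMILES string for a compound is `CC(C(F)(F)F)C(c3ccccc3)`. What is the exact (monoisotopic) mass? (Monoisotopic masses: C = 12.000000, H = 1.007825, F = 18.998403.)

Atom tally by fragment:
  CH3 → C:1 H:3
  CH(CF3) → C:2 H:1 F:3
  CH2C6H5 → C:7 H:7
Element totals:
  C: 10
  H: 11
  F: 3
Molecular formula: C10H11F3.
  M = 10(12.0) + 11(1.007825) + 3(18.998403)
    = 120.000000 + 11.086075 + 56.995209 = 188.081284

188.0813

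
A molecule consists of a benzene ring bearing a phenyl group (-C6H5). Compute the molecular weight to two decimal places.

Atom tally by fragment:
  benzene ring core → C:6 H:6
  (− 1 ring H displaced by substituents)
  + C6H5 → C:6 H:5
Element totals:
  C: 12
  H: 10
Molecular formula: C12H10.
  M = 12(12.011) + 10(1.008)
    = 144.132 + 10.080 = 154.212

154.21 g/mol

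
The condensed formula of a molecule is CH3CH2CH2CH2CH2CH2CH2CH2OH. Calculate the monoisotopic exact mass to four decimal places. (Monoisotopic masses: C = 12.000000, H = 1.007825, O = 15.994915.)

130.1358

Element totals:
  C: 8
  H: 18
  O: 1
Molecular formula: C8H18O.
  M = 8(12.0) + 18(1.007825) + 15.994915
    = 96.000000 + 18.140850 + 15.994915 = 130.135765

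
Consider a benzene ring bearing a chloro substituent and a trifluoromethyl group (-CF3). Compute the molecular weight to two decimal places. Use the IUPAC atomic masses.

180.55 g/mol

Atom tally by fragment:
  benzene ring core → C:6 H:6
  (− 2 ring H displaced by substituents)
  + Cl → Cl:1
  + CF3 → C:1 F:3
Element totals:
  C: 7
  H: 4
  Cl: 1
  F: 3
Molecular formula: C7H4ClF3.
  M = 7(12.011) + 4(1.008) + 35.45 + 3(18.998)
    = 84.077 + 4.032 + 35.450 + 56.994 = 180.553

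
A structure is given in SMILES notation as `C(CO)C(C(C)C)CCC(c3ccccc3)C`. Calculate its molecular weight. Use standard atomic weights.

Atom tally by fragment:
  HOCH2CH2 → C:2 H:5 O:1
  CH(CH(CH3)2) → C:4 H:8
  CH2 → C:1 H:2
  CH2 → C:1 H:2
  CH(C6H5) → C:7 H:6
  CH3 → C:1 H:3
Element totals:
  C: 16
  H: 26
  O: 1
Molecular formula: C16H26O.
  M = 16(12.011) + 26(1.008) + 15.999
    = 192.176 + 26.208 + 15.999 = 234.383

234.38 g/mol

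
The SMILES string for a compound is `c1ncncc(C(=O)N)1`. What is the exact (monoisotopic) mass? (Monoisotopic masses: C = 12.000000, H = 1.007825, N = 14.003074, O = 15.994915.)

Atom tally by fragment:
  pyrimidine ring core → C:4 H:4 N:2
  (− 1 ring H displaced by substituents)
  + CONH2 → C:1 H:2 O:1 N:1
Element totals:
  C: 5
  H: 5
  N: 3
  O: 1
Molecular formula: C5H5N3O.
  M = 5(12.0) + 5(1.007825) + 3(14.003074) + 15.994915
    = 60.000000 + 5.039125 + 42.009222 + 15.994915 = 123.043262

123.0433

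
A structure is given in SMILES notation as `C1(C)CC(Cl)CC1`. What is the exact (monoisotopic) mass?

Atom tally by fragment:
  cyclopentane ring core → C:5 H:10
  (− 2 ring H displaced by substituents)
  + CH3 → C:1 H:3
  + Cl → Cl:1
Element totals:
  C: 6
  H: 11
  Cl: 1
Molecular formula: C6H11Cl.
  M = 6(12.0) + 11(1.007825) + 34.968853
    = 72.000000 + 11.086075 + 34.968853 = 118.054928

118.0549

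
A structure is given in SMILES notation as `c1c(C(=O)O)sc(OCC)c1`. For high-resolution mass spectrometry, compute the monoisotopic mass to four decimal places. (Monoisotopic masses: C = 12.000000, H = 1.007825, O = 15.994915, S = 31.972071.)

172.0194

Atom tally by fragment:
  thiophene ring core → C:4 H:4 S:1
  (− 2 ring H displaced by substituents)
  + COOH → C:1 H:1 O:2
  + OC2H5 → C:2 H:5 O:1
Element totals:
  C: 7
  H: 8
  O: 3
  S: 1
Molecular formula: C7H8O3S.
  M = 7(12.0) + 8(1.007825) + 3(15.994915) + 31.972071
    = 84.000000 + 8.062600 + 47.984745 + 31.972071 = 172.019416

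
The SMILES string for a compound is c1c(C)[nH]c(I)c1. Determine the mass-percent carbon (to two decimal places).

Atom tally by fragment:
  pyrrole ring core → C:4 H:5 N:1
  (− 2 ring H displaced by substituents)
  + CH3 → C:1 H:3
  + I → I:1
Element totals:
  C: 5
  H: 6
  I: 1
  N: 1
Molecular formula: C5H6IN.
Molar mass = 207.014 g/mol.
Mass from C: 5 × 12.011 = 60.055 g/mol.
%C = 60.055 / 207.014 × 100 = 29.01%.

29.01%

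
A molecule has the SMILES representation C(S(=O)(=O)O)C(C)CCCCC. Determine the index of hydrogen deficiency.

0

Atom tally by fragment:
  HO3SCH2 → C:1 H:3 S:1 O:3
  CH(CH3) → C:2 H:4
  CH2 → C:1 H:2
  CH2 → C:1 H:2
  CH2 → C:1 H:2
  CH2 → C:1 H:2
  CH3 → C:1 H:3
Element totals:
  C: 8
  H: 18
  O: 3
  S: 1
Molecular formula: C8H18O3S.
DoU = (2C + 2 + N − H − X) / 2 = (2·8 + 2 + 0 − 18 − 0) / 2 = 0.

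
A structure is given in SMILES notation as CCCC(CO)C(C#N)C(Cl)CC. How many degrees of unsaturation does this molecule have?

2

Atom tally by fragment:
  CH3 → C:1 H:3
  CH2 → C:1 H:2
  CH2 → C:1 H:2
  CH(CH2OH) → C:2 H:4 O:1
  CH(CN) → C:2 H:1 N:1
  CH(Cl) → C:1 H:1 Cl:1
  CH2 → C:1 H:2
  CH3 → C:1 H:3
Element totals:
  C: 10
  H: 18
  Cl: 1
  N: 1
  O: 1
Molecular formula: C10H18ClNO.
DoU = (2C + 2 + N − H − X) / 2 = (2·10 + 2 + 1 − 18 − 1) / 2 = 2.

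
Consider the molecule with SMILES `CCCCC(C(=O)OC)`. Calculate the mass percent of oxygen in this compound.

Atom tally by fragment:
  CH3 → C:1 H:3
  CH2 → C:1 H:2
  CH2 → C:1 H:2
  CH2 → C:1 H:2
  CH2COOCH3 → C:3 H:5 O:2
Element totals:
  C: 7
  H: 14
  O: 2
Molecular formula: C7H14O2.
Molar mass = 130.187 g/mol.
Mass from O: 2 × 15.999 = 31.998 g/mol.
%O = 31.998 / 130.187 × 100 = 24.58%.

24.58%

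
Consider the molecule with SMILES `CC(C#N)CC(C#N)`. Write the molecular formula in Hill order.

C6H8N2

Atom tally by fragment:
  CH3 → C:1 H:3
  CH(CN) → C:2 H:1 N:1
  CH2 → C:1 H:2
  CH2CN → C:2 H:2 N:1
Element totals:
  C: 6
  H: 8
  N: 2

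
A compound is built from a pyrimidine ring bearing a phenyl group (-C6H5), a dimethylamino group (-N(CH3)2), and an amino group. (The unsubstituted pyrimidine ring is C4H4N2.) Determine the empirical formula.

Atom tally by fragment:
  pyrimidine ring core → C:4 H:4 N:2
  (− 3 ring H displaced by substituents)
  + C6H5 → C:6 H:5
  + N(CH3)2 → N:1 C:2 H:6
  + NH2 → N:1 H:2
Element totals:
  C: 12
  H: 14
  N: 4
Molecular formula: C12H14N4.
gcd of subscripts = 2; dividing each by 2:
  C: 12/2 = 6
  H: 14/2 = 7
  N: 4/2 = 2

C6H7N2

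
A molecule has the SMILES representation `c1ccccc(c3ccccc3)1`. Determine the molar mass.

Atom tally by fragment:
  benzene ring core → C:6 H:6
  (− 1 ring H displaced by substituents)
  + C6H5 → C:6 H:5
Element totals:
  C: 12
  H: 10
Molecular formula: C12H10.
  M = 12(12.011) + 10(1.008)
    = 144.132 + 10.080 = 154.212

154.21 g/mol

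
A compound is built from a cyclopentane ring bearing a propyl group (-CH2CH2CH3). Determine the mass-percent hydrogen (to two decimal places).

14.37%

Atom tally by fragment:
  cyclopentane ring core → C:5 H:10
  (− 1 ring H displaced by substituents)
  + CH2CH2CH3 → C:3 H:7
Element totals:
  C: 8
  H: 16
Molecular formula: C8H16.
Molar mass = 112.216 g/mol.
Mass from H: 16 × 1.008 = 16.128 g/mol.
%H = 16.128 / 112.216 × 100 = 14.37%.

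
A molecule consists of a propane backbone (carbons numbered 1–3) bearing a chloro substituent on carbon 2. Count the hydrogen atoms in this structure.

7

Atom tally by fragment:
  CH3 → C:1 H:3
  CH(Cl) → C:1 H:1 Cl:1
  CH3 → C:1 H:3
Element totals:
  C: 3
  H: 7
  Cl: 1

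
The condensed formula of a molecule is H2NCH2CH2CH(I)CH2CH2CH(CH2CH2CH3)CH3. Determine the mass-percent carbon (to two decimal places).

Element totals:
  C: 10
  H: 22
  I: 1
  N: 1
Molecular formula: C10H22IN.
Molar mass = 283.197 g/mol.
Mass from C: 10 × 12.011 = 120.110 g/mol.
%C = 120.110 / 283.197 × 100 = 42.41%.

42.41%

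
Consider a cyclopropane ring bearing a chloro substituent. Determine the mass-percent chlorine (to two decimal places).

Atom tally by fragment:
  cyclopropane ring core → C:3 H:6
  (− 1 ring H displaced by substituents)
  + Cl → Cl:1
Element totals:
  C: 3
  H: 5
  Cl: 1
Molecular formula: C3H5Cl.
Molar mass = 76.523 g/mol.
Mass from Cl: 1 × 35.45 = 35.450 g/mol.
%Cl = 35.450 / 76.523 × 100 = 46.33%.

46.33%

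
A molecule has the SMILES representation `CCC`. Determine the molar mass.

Atom tally by fragment:
  CH3 → C:1 H:3
  CH2 → C:1 H:2
  CH3 → C:1 H:3
Element totals:
  C: 3
  H: 8
Molecular formula: C3H8.
  M = 3(12.011) + 8(1.008)
    = 36.033 + 8.064 = 44.097

44.10 g/mol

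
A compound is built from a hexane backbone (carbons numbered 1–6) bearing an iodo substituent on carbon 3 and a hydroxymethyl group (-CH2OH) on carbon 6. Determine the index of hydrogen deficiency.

Atom tally by fragment:
  CH3 → C:1 H:3
  CH2 → C:1 H:2
  CH(I) → C:1 H:1 I:1
  CH2 → C:1 H:2
  CH2 → C:1 H:2
  CH2CH2OH → C:2 H:5 O:1
Element totals:
  C: 7
  H: 15
  I: 1
  O: 1
Molecular formula: C7H15IO.
DoU = (2C + 2 + N − H − X) / 2 = (2·7 + 2 + 0 − 15 − 1) / 2 = 0.

0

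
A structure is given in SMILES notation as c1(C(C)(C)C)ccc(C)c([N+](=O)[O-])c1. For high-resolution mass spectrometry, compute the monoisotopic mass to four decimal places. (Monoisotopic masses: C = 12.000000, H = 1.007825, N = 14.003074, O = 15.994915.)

193.1103

Atom tally by fragment:
  benzene ring core → C:6 H:6
  (− 3 ring H displaced by substituents)
  + C(CH3)3 → C:4 H:9
  + CH3 → C:1 H:3
  + NO2 → N:1 O:2
Element totals:
  C: 11
  H: 15
  N: 1
  O: 2
Molecular formula: C11H15NO2.
  M = 11(12.0) + 15(1.007825) + 14.003074 + 2(15.994915)
    = 132.000000 + 15.117375 + 14.003074 + 31.989830 = 193.110279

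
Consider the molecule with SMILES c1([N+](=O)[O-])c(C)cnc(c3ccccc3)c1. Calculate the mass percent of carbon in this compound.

Atom tally by fragment:
  pyridine ring core → C:5 H:5 N:1
  (− 3 ring H displaced by substituents)
  + NO2 → N:1 O:2
  + CH3 → C:1 H:3
  + C6H5 → C:6 H:5
Element totals:
  C: 12
  H: 10
  N: 2
  O: 2
Molecular formula: C12H10N2O2.
Molar mass = 214.224 g/mol.
Mass from C: 12 × 12.011 = 144.132 g/mol.
%C = 144.132 / 214.224 × 100 = 67.28%.

67.28%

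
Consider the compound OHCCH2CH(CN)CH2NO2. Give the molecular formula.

C5H6N2O3

Element totals:
  C: 5
  H: 6
  N: 2
  O: 3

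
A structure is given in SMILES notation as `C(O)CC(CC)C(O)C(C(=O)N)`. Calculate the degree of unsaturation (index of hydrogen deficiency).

1

Atom tally by fragment:
  HOCH2 → C:1 H:3 O:1
  CH2 → C:1 H:2
  CH(C2H5) → C:3 H:6
  CH(OH) → C:1 H:2 O:1
  CH2CONH2 → C:2 H:4 O:1 N:1
Element totals:
  C: 8
  H: 17
  N: 1
  O: 3
Molecular formula: C8H17NO3.
DoU = (2C + 2 + N − H − X) / 2 = (2·8 + 2 + 1 − 17 − 0) / 2 = 1.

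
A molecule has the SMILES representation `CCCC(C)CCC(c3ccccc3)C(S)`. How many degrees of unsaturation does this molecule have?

4

Atom tally by fragment:
  CH3 → C:1 H:3
  CH2 → C:1 H:2
  CH2 → C:1 H:2
  CH(CH3) → C:2 H:4
  CH2 → C:1 H:2
  CH2 → C:1 H:2
  CH(C6H5) → C:7 H:6
  CH2SH → C:1 H:3 S:1
Element totals:
  C: 15
  H: 24
  S: 1
Molecular formula: C15H24S.
DoU = (2C + 2 + N − H − X) / 2 = (2·15 + 2 + 0 − 24 − 0) / 2 = 4.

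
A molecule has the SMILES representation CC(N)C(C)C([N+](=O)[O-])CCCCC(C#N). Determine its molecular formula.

Atom tally by fragment:
  CH3 → C:1 H:3
  CH(NH2) → C:1 H:3 N:1
  CH(CH3) → C:2 H:4
  CH(NO2) → C:1 H:1 N:1 O:2
  CH2 → C:1 H:2
  CH2 → C:1 H:2
  CH2 → C:1 H:2
  CH2 → C:1 H:2
  CH2CN → C:2 H:2 N:1
Element totals:
  C: 11
  H: 21
  N: 3
  O: 2

C11H21N3O2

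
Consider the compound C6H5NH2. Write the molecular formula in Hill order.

C6H7N

Atom tally by fragment:
  benzene ring core → C:6 H:6
  (− 1 ring H displaced by substituents)
  + NH2 → N:1 H:2
Element totals:
  C: 6
  H: 7
  N: 1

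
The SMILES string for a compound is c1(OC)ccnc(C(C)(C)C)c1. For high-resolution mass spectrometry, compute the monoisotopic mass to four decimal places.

165.1154

Atom tally by fragment:
  pyridine ring core → C:5 H:5 N:1
  (− 2 ring H displaced by substituents)
  + OCH3 → C:1 H:3 O:1
  + C(CH3)3 → C:4 H:9
Element totals:
  C: 10
  H: 15
  N: 1
  O: 1
Molecular formula: C10H15NO.
  M = 10(12.0) + 15(1.007825) + 14.003074 + 15.994915
    = 120.000000 + 15.117375 + 14.003074 + 15.994915 = 165.115364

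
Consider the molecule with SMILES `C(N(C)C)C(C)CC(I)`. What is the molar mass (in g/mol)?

Atom tally by fragment:
  (CH3)2NCH2 → C:3 H:8 N:1
  CH(CH3) → C:2 H:4
  CH2 → C:1 H:2
  CH2I → C:1 H:2 I:1
Element totals:
  C: 7
  H: 16
  I: 1
  N: 1
Molecular formula: C7H16IN.
  M = 7(12.011) + 16(1.008) + 126.904 + 14.007
    = 84.077 + 16.128 + 126.904 + 14.007 = 241.116

241.12 g/mol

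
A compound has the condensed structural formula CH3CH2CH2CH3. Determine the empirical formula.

Element totals:
  C: 4
  H: 10
Molecular formula: C4H10.
gcd of subscripts = 2; dividing each by 2:
  C: 4/2 = 2
  H: 10/2 = 5

C2H5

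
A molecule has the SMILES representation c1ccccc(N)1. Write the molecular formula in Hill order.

C6H7N

Atom tally by fragment:
  benzene ring core → C:6 H:6
  (− 1 ring H displaced by substituents)
  + NH2 → N:1 H:2
Element totals:
  C: 6
  H: 7
  N: 1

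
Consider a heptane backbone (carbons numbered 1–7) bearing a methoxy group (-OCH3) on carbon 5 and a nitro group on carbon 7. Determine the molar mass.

175.23 g/mol

Atom tally by fragment:
  CH3 → C:1 H:3
  CH2 → C:1 H:2
  CH2 → C:1 H:2
  CH2 → C:1 H:2
  CH(OCH3) → C:2 H:4 O:1
  CH2 → C:1 H:2
  CH2NO2 → C:1 H:2 N:1 O:2
Element totals:
  C: 8
  H: 17
  N: 1
  O: 3
Molecular formula: C8H17NO3.
  M = 8(12.011) + 17(1.008) + 14.007 + 3(15.999)
    = 96.088 + 17.136 + 14.007 + 47.997 = 175.228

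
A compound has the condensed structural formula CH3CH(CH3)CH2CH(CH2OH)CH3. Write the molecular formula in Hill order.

Atom tally by fragment:
  CH3 → C:1 H:3
  CH(CH3) → C:2 H:4
  CH2 → C:1 H:2
  CH(CH2OH) → C:2 H:4 O:1
  CH3 → C:1 H:3
Element totals:
  C: 7
  H: 16
  O: 1

C7H16O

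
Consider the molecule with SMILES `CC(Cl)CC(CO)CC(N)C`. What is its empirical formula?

C8H18ClNO

Atom tally by fragment:
  CH3 → C:1 H:3
  CH(Cl) → C:1 H:1 Cl:1
  CH2 → C:1 H:2
  CH(CH2OH) → C:2 H:4 O:1
  CH2 → C:1 H:2
  CH(NH2) → C:1 H:3 N:1
  CH3 → C:1 H:3
Element totals:
  C: 8
  H: 18
  Cl: 1
  N: 1
  O: 1
Molecular formula: C8H18ClNO.
gcd of subscripts (8, 1, 18, 1, 1) = 1, so the empirical formula equals the molecular formula.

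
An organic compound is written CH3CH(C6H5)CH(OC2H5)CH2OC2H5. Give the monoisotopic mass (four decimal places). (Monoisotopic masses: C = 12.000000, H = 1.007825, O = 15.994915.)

Atom tally by fragment:
  CH3 → C:1 H:3
  CH(C6H5) → C:7 H:6
  CH(OC2H5) → C:3 H:6 O:1
  CH2OC2H5 → C:3 H:7 O:1
Element totals:
  C: 14
  H: 22
  O: 2
Molecular formula: C14H22O2.
  M = 14(12.0) + 22(1.007825) + 2(15.994915)
    = 168.000000 + 22.172150 + 31.989830 = 222.161980

222.1620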